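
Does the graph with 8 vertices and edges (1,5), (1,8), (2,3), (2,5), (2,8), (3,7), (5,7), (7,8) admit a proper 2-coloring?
Yes. Partition: {1, 2, 4, 6, 7}, {3, 5, 8}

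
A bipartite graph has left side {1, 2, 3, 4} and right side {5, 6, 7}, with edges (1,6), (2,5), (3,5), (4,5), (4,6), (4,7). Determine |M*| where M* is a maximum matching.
3 (matching: (1,6), (2,5), (4,7); upper bound min(|L|,|R|) = min(4,3) = 3)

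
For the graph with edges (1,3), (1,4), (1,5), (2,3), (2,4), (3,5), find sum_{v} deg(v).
12 (handshake: sum of degrees = 2|E| = 2 x 6 = 12)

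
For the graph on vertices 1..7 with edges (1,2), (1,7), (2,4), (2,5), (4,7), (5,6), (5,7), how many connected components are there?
2 (components: {1, 2, 4, 5, 6, 7}, {3})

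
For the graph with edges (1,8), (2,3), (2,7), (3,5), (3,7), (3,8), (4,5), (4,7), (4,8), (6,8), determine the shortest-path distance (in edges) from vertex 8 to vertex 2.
2 (path: 8 -> 3 -> 2, 2 edges)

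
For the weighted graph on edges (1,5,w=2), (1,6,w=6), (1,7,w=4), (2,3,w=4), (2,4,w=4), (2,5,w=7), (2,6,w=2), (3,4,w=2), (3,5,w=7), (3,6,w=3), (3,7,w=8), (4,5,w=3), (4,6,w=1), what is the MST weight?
14 (MST edges: (1,5,w=2), (1,7,w=4), (2,6,w=2), (3,4,w=2), (4,5,w=3), (4,6,w=1); sum of weights 2 + 4 + 2 + 2 + 3 + 1 = 14)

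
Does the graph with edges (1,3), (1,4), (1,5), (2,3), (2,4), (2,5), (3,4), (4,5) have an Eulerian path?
No (4 vertices have odd degree: {1, 2, 3, 5}; Eulerian path requires 0 or 2)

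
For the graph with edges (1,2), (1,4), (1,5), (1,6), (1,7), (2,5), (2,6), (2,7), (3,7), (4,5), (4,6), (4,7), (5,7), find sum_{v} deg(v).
26 (handshake: sum of degrees = 2|E| = 2 x 13 = 26)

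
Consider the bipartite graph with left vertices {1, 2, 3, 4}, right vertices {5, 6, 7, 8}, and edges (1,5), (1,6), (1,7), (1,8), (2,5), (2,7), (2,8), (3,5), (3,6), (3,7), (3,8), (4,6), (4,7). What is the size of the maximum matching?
4 (matching: (1,8), (2,7), (3,5), (4,6); upper bound min(|L|,|R|) = min(4,4) = 4)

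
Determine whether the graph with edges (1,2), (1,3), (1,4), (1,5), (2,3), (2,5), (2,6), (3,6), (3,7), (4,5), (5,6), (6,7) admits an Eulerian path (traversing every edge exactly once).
Yes — and in fact it has an Eulerian circuit (the graph is connected and all 7 vertices have even degree)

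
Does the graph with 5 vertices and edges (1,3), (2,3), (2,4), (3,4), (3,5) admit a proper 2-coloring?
No (odd cycle of length 3: 4 -> 3 -> 2 -> 4)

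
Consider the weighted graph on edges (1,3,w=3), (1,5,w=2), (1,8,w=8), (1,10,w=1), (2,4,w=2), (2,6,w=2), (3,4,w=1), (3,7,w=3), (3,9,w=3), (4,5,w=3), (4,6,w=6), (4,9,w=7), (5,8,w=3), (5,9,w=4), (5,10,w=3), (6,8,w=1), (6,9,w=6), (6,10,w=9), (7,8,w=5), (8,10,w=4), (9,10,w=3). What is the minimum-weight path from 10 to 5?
3 (path: 10 -> 5; weights 3 = 3)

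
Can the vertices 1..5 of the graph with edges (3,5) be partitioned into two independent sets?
Yes. Partition: {1, 2, 3, 4}, {5}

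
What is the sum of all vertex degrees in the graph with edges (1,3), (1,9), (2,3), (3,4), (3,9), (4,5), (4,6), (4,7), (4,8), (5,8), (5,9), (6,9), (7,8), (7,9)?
28 (handshake: sum of degrees = 2|E| = 2 x 14 = 28)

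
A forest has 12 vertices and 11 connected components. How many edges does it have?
1 (Each of the 11 component trees on V_i vertices has V_i - 1 edges; summing gives V - C = 12 - 11 = 1)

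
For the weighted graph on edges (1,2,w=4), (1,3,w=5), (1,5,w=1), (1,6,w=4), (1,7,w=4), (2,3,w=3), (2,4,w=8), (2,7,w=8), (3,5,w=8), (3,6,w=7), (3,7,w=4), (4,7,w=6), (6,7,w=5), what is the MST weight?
22 (MST edges: (1,2,w=4), (1,5,w=1), (1,6,w=4), (1,7,w=4), (2,3,w=3), (4,7,w=6); sum of weights 4 + 1 + 4 + 4 + 3 + 6 = 22)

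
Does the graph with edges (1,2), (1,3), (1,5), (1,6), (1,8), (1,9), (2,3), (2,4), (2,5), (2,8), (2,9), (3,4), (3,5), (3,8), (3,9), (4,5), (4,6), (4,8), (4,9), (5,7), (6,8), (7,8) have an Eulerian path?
Yes (the graph is connected and exactly 2 vertices have odd degree: {5, 6}; any Eulerian path must start and end at those)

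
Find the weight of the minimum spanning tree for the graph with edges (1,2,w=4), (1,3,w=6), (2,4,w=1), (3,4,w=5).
10 (MST edges: (1,2,w=4), (2,4,w=1), (3,4,w=5); sum of weights 4 + 1 + 5 = 10)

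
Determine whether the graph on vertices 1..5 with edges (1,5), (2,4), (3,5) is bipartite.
Yes. Partition: {1, 2, 3}, {4, 5}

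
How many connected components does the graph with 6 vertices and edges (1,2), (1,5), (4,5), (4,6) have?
2 (components: {1, 2, 4, 5, 6}, {3})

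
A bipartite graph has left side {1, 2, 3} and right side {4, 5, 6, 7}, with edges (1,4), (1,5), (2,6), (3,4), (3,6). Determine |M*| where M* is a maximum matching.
3 (matching: (1,5), (2,6), (3,4); upper bound min(|L|,|R|) = min(3,4) = 3)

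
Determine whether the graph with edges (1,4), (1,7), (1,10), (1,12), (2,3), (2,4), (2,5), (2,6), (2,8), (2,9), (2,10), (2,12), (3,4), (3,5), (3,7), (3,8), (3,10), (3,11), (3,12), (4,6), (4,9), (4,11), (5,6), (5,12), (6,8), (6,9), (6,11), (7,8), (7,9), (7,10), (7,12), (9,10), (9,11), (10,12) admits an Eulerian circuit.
Yes (the graph is connected and all 12 vertices have even degree)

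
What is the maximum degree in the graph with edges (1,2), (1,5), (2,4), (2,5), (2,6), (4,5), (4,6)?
4 (attained at vertex 2)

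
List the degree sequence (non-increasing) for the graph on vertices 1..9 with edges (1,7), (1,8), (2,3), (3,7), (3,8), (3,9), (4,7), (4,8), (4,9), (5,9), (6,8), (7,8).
[5, 4, 4, 3, 3, 2, 1, 1, 1] (degrees: deg(1)=2, deg(2)=1, deg(3)=4, deg(4)=3, deg(5)=1, deg(6)=1, deg(7)=4, deg(8)=5, deg(9)=3)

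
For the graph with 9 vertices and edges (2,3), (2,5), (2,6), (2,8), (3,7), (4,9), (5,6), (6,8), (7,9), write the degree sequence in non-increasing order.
[4, 3, 2, 2, 2, 2, 2, 1, 0] (degrees: deg(1)=0, deg(2)=4, deg(3)=2, deg(4)=1, deg(5)=2, deg(6)=3, deg(7)=2, deg(8)=2, deg(9)=2)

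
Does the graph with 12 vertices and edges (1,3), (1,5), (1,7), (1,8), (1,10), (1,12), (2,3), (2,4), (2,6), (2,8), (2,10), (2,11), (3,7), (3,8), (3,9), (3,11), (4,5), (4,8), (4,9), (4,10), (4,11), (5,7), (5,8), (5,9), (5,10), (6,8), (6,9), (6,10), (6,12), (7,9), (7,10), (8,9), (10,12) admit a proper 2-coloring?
No (odd cycle of length 3: 10 -> 1 -> 5 -> 10)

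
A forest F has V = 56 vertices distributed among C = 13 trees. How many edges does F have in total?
43 (Each of the 13 component trees on V_i vertices has V_i - 1 edges; summing gives V - C = 56 - 13 = 43)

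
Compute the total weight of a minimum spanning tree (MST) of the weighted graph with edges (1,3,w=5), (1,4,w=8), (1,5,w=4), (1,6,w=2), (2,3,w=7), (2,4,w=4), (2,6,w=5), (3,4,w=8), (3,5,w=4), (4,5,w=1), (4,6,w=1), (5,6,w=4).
12 (MST edges: (1,6,w=2), (2,4,w=4), (3,5,w=4), (4,5,w=1), (4,6,w=1); sum of weights 2 + 4 + 4 + 1 + 1 = 12)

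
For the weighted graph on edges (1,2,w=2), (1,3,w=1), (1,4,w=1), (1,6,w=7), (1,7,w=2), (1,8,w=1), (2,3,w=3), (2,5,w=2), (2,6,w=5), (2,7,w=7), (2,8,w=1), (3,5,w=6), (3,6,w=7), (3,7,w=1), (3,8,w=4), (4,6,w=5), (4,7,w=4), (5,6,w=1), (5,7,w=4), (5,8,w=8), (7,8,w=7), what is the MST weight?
8 (MST edges: (1,3,w=1), (1,4,w=1), (1,8,w=1), (2,5,w=2), (2,8,w=1), (3,7,w=1), (5,6,w=1); sum of weights 1 + 1 + 1 + 2 + 1 + 1 + 1 = 8)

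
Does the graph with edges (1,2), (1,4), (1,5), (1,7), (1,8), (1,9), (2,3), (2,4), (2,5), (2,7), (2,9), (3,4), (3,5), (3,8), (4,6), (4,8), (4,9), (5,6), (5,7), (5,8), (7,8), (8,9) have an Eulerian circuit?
Yes (the graph is connected and all 9 vertices have even degree)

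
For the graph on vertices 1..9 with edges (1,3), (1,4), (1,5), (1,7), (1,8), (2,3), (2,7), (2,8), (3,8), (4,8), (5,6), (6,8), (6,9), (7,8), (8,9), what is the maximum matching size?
4 (matching: (1,5), (2,7), (4,8), (6,9); upper bound floor(n/2) = floor(9/2) = 4)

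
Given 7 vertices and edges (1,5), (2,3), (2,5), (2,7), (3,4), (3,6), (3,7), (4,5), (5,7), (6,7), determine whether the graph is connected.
Yes (BFS from 1 visits [1, 5, 2, 4, 7, 3, 6] — all 7 vertices reached)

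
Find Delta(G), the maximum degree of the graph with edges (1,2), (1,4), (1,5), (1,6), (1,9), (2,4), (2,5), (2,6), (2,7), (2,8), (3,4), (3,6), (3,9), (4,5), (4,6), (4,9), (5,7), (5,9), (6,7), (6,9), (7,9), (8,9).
7 (attained at vertex 9)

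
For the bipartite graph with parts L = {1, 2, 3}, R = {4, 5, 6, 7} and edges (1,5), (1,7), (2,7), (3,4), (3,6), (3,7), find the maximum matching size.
3 (matching: (1,5), (2,7), (3,6); upper bound min(|L|,|R|) = min(3,4) = 3)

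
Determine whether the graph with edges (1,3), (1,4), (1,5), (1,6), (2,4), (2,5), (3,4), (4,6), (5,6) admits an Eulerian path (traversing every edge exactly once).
Yes (the graph is connected and exactly 2 vertices have odd degree: {5, 6}; any Eulerian path must start and end at those)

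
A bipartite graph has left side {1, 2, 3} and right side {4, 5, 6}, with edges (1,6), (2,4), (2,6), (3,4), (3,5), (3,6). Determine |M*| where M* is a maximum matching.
3 (matching: (1,6), (2,4), (3,5); upper bound min(|L|,|R|) = min(3,3) = 3)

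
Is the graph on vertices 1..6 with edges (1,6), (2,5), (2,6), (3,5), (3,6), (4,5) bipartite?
Yes. Partition: {1, 2, 3, 4}, {5, 6}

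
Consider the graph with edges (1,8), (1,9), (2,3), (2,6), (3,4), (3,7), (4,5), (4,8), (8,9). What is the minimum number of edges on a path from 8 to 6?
4 (path: 8 -> 4 -> 3 -> 2 -> 6, 4 edges)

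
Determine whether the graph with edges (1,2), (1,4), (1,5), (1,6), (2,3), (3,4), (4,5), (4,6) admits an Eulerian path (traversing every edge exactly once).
Yes — and in fact it has an Eulerian circuit (the graph is connected and all 6 vertices have even degree)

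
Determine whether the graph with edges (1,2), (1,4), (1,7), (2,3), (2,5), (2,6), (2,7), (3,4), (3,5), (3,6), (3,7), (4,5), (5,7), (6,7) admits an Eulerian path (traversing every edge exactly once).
No (6 vertices have odd degree: {1, 2, 3, 4, 6, 7}; Eulerian path requires 0 or 2)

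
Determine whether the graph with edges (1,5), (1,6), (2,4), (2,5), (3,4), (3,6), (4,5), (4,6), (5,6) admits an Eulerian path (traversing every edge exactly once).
Yes — and in fact it has an Eulerian circuit (the graph is connected and all 6 vertices have even degree)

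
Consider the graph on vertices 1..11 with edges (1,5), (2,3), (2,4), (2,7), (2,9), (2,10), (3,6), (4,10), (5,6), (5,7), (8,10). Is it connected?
No, it has 2 components: {1, 2, 3, 4, 5, 6, 7, 8, 9, 10}, {11}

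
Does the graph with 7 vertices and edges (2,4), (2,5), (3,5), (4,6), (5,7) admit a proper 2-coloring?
Yes. Partition: {1, 2, 3, 6, 7}, {4, 5}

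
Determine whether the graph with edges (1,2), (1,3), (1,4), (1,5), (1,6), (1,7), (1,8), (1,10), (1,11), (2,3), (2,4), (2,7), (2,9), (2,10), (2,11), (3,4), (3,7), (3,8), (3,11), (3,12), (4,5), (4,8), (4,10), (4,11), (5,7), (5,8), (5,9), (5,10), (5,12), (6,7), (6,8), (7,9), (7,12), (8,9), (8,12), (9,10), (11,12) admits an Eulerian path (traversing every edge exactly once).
No (12 vertices have odd degree: {1, 2, 3, 4, 5, 6, 7, 8, 9, 10, 11, 12}; Eulerian path requires 0 or 2)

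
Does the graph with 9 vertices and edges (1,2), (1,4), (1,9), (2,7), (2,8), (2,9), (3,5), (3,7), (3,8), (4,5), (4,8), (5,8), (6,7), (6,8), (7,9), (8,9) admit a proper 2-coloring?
No (odd cycle of length 3: 2 -> 1 -> 9 -> 2)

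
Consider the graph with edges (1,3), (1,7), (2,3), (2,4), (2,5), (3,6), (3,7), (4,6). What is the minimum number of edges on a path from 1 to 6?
2 (path: 1 -> 3 -> 6, 2 edges)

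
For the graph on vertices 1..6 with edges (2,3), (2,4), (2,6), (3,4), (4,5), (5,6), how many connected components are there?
2 (components: {1}, {2, 3, 4, 5, 6})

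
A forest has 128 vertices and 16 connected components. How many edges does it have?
112 (Each of the 16 component trees on V_i vertices has V_i - 1 edges; summing gives V - C = 128 - 16 = 112)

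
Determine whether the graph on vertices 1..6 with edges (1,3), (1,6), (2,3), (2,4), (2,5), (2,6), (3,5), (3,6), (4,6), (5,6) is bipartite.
No (odd cycle of length 3: 6 -> 1 -> 3 -> 6)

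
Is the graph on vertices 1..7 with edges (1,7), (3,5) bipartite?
Yes. Partition: {1, 2, 3, 4, 6}, {5, 7}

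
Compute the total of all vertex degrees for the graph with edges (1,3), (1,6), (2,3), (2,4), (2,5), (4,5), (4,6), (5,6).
16 (handshake: sum of degrees = 2|E| = 2 x 8 = 16)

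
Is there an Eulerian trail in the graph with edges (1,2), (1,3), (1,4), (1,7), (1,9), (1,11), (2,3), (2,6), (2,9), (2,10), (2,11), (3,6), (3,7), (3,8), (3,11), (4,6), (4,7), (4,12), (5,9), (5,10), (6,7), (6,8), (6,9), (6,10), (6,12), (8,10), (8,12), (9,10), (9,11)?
Yes (the graph is connected and exactly 2 vertices have odd degree: {10, 12}; any Eulerian path must start and end at those)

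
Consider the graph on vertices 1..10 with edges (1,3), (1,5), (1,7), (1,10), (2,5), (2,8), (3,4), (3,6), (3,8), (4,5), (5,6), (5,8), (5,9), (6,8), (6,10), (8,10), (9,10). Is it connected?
Yes (BFS from 1 visits [1, 3, 5, 7, 10, 4, 6, 8, 2, 9] — all 10 vertices reached)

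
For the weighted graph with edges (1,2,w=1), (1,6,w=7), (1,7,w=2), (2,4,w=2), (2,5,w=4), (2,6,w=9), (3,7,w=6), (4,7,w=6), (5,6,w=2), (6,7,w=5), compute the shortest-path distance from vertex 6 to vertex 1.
7 (path: 6 -> 1; weights 7 = 7)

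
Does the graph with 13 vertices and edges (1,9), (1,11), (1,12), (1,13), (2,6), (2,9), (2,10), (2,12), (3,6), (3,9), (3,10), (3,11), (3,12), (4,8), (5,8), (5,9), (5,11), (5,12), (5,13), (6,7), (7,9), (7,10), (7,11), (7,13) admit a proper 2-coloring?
Yes. Partition: {1, 2, 3, 4, 5, 7}, {6, 8, 9, 10, 11, 12, 13}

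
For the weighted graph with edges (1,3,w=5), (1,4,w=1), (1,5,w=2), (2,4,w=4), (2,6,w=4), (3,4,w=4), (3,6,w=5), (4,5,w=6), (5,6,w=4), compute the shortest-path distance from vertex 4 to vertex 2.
4 (path: 4 -> 2; weights 4 = 4)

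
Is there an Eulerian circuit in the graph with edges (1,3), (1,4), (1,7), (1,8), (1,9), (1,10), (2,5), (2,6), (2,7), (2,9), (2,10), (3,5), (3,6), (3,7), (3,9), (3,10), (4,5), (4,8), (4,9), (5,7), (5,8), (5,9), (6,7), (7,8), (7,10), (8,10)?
No (6 vertices have odd degree: {2, 6, 7, 8, 9, 10}; Eulerian circuit requires 0)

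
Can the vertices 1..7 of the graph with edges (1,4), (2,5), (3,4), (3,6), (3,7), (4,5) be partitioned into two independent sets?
Yes. Partition: {1, 3, 5}, {2, 4, 6, 7}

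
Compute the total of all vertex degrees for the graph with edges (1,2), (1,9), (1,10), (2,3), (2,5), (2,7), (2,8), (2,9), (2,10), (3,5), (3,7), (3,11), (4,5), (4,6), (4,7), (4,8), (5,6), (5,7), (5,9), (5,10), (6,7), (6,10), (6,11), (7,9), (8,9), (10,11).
52 (handshake: sum of degrees = 2|E| = 2 x 26 = 52)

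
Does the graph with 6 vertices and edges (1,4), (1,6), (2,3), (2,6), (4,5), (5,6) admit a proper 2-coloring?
Yes. Partition: {1, 2, 5}, {3, 4, 6}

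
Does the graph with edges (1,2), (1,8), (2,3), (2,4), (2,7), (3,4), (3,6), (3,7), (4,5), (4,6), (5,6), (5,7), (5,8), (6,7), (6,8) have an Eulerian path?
Yes (the graph is connected and exactly 2 vertices have odd degree: {6, 8}; any Eulerian path must start and end at those)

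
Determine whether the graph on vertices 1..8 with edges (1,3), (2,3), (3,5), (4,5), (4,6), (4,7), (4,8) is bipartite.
Yes. Partition: {1, 2, 5, 6, 7, 8}, {3, 4}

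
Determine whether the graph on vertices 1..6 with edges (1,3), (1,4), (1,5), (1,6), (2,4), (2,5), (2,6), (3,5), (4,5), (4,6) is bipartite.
No (odd cycle of length 3: 5 -> 1 -> 4 -> 5)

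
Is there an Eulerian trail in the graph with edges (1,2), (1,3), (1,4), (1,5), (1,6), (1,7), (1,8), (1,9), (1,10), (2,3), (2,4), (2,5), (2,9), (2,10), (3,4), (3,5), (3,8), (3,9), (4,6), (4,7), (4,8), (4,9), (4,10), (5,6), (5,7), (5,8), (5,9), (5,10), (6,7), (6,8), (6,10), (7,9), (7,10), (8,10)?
Yes (the graph is connected and exactly 2 vertices have odd degree: {1, 10}; any Eulerian path must start and end at those)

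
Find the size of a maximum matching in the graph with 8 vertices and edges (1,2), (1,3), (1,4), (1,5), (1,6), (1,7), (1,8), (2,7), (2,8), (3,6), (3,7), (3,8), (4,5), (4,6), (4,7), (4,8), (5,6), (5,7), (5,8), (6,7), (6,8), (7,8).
4 (matching: (1,7), (2,8), (3,6), (4,5); upper bound floor(n/2) = floor(8/2) = 4)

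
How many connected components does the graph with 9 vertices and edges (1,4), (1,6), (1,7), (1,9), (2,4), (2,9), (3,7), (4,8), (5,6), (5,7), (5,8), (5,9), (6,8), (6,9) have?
1 (components: {1, 2, 3, 4, 5, 6, 7, 8, 9})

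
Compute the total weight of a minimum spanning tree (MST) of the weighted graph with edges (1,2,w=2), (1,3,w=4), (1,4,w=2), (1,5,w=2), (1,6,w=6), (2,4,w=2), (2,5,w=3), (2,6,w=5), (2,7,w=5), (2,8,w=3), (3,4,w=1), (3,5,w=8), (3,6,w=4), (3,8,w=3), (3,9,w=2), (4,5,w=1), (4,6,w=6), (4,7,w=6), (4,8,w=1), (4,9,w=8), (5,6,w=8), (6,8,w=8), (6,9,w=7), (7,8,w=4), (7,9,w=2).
15 (MST edges: (1,2,w=2), (1,5,w=2), (3,4,w=1), (3,6,w=4), (3,9,w=2), (4,5,w=1), (4,8,w=1), (7,9,w=2); sum of weights 2 + 2 + 1 + 4 + 2 + 1 + 1 + 2 = 15)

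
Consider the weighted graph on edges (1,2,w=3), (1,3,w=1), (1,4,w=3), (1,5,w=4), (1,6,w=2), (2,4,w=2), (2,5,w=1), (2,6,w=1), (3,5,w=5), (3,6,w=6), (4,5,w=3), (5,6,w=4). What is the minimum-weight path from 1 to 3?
1 (path: 1 -> 3; weights 1 = 1)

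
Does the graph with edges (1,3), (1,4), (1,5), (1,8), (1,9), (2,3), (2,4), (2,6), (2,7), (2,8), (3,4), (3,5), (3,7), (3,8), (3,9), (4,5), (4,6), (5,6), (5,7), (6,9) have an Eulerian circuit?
No (8 vertices have odd degree: {1, 2, 3, 4, 5, 7, 8, 9}; Eulerian circuit requires 0)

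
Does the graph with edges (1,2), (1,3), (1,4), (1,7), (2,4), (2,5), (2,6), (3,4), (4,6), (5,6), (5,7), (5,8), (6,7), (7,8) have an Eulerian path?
Yes — and in fact it has an Eulerian circuit (the graph is connected and all 8 vertices have even degree)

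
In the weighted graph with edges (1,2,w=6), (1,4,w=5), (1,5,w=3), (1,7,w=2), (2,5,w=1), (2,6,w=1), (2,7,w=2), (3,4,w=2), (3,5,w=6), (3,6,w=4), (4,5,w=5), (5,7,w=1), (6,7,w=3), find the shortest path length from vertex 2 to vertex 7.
2 (path: 2 -> 7; weights 2 = 2)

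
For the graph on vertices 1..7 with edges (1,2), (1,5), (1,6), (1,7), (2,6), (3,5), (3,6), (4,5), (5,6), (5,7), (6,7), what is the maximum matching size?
3 (matching: (1,7), (3,6), (4,5); upper bound floor(n/2) = floor(7/2) = 3)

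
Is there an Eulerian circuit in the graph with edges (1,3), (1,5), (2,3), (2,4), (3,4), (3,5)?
Yes (the graph is connected and all 5 vertices have even degree)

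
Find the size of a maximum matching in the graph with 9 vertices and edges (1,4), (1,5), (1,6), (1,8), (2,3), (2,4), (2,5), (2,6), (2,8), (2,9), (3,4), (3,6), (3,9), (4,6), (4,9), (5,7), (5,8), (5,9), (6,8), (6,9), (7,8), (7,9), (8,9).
4 (matching: (1,6), (2,3), (5,9), (7,8); upper bound floor(n/2) = floor(9/2) = 4)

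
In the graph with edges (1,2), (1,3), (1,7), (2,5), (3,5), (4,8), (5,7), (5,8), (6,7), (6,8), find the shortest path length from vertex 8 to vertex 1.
3 (path: 8 -> 5 -> 7 -> 1, 3 edges)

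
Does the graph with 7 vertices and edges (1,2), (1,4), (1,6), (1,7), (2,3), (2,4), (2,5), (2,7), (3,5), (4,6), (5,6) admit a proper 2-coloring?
No (odd cycle of length 3: 2 -> 1 -> 4 -> 2)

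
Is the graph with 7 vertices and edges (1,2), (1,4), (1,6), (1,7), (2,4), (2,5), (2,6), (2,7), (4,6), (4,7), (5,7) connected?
No, it has 2 components: {1, 2, 4, 5, 6, 7}, {3}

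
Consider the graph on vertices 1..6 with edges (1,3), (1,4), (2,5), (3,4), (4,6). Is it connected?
No, it has 2 components: {1, 3, 4, 6}, {2, 5}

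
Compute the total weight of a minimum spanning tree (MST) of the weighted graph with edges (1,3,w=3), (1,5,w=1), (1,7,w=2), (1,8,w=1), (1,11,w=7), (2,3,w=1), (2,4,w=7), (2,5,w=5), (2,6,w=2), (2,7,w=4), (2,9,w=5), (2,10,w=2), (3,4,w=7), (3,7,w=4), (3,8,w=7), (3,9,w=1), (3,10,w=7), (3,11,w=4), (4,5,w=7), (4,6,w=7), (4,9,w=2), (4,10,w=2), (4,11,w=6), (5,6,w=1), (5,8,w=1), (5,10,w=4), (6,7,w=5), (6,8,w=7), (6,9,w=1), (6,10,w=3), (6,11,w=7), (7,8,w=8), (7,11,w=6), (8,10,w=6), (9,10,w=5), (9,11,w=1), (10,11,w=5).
13 (MST edges: (1,5,w=1), (1,7,w=2), (1,8,w=1), (2,3,w=1), (2,10,w=2), (3,9,w=1), (4,10,w=2), (5,6,w=1), (6,9,w=1), (9,11,w=1); sum of weights 1 + 2 + 1 + 1 + 2 + 1 + 2 + 1 + 1 + 1 = 13)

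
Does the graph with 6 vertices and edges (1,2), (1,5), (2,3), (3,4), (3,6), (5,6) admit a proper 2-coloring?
No (odd cycle of length 5: 3 -> 2 -> 1 -> 5 -> 6 -> 3)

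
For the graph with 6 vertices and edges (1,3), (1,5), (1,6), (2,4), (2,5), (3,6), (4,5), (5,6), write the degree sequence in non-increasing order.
[4, 3, 3, 2, 2, 2] (degrees: deg(1)=3, deg(2)=2, deg(3)=2, deg(4)=2, deg(5)=4, deg(6)=3)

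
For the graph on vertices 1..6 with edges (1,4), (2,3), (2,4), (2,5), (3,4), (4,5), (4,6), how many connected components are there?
1 (components: {1, 2, 3, 4, 5, 6})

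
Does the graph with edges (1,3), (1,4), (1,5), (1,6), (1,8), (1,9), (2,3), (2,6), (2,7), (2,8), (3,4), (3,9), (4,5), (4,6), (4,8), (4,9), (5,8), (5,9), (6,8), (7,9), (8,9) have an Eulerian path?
Yes — and in fact it has an Eulerian circuit (the graph is connected and all 9 vertices have even degree)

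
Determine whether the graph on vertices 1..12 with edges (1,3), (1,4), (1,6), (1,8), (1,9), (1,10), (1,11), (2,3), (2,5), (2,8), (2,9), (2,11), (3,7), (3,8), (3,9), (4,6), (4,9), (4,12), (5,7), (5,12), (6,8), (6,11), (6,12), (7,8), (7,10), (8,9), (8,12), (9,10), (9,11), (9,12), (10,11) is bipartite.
No (odd cycle of length 3: 9 -> 1 -> 11 -> 9)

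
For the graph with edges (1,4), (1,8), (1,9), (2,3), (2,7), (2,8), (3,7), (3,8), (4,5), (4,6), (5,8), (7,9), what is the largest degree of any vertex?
4 (attained at vertex 8)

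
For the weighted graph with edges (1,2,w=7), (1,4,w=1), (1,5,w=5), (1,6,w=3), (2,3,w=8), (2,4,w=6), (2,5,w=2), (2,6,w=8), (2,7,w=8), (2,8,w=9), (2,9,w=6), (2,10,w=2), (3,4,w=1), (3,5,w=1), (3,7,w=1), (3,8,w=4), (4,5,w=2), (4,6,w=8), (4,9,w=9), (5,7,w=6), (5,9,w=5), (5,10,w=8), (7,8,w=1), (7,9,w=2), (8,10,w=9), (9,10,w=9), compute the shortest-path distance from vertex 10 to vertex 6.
10 (path: 10 -> 2 -> 6; weights 2 + 8 = 10)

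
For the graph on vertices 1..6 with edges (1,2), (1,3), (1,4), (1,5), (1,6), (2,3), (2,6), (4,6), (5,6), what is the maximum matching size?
3 (matching: (1,5), (2,3), (4,6); upper bound floor(n/2) = floor(6/2) = 3)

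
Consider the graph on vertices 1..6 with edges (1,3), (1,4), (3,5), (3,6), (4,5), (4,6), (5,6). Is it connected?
No, it has 2 components: {1, 3, 4, 5, 6}, {2}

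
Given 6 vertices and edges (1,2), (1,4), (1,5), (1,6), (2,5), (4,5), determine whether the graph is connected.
No, it has 2 components: {1, 2, 4, 5, 6}, {3}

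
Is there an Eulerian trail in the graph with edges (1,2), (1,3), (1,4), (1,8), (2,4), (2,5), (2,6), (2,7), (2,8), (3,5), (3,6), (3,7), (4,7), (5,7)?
Yes (the graph is connected and exactly 2 vertices have odd degree: {4, 5}; any Eulerian path must start and end at those)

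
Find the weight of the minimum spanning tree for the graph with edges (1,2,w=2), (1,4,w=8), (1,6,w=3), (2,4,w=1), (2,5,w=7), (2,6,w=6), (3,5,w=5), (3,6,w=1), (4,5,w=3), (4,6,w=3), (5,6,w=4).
10 (MST edges: (1,2,w=2), (1,6,w=3), (2,4,w=1), (3,6,w=1), (4,5,w=3); sum of weights 2 + 3 + 1 + 1 + 3 = 10)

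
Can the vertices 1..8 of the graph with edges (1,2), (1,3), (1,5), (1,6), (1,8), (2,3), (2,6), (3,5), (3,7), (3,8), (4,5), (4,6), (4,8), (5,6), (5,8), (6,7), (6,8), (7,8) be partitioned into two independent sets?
No (odd cycle of length 3: 3 -> 1 -> 8 -> 3)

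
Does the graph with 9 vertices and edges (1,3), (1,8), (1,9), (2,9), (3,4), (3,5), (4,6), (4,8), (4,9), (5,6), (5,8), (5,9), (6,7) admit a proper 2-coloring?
Yes. Partition: {1, 2, 4, 5, 7}, {3, 6, 8, 9}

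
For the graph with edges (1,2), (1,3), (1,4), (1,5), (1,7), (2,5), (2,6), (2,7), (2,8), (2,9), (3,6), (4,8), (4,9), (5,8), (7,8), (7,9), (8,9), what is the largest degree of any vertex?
6 (attained at vertex 2)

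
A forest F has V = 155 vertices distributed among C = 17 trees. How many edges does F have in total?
138 (Each of the 17 component trees on V_i vertices has V_i - 1 edges; summing gives V - C = 155 - 17 = 138)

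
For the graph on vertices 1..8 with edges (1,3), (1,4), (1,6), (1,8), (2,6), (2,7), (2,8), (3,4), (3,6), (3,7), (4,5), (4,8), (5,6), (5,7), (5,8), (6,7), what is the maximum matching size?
4 (matching: (1,6), (2,7), (3,4), (5,8); upper bound floor(n/2) = floor(8/2) = 4)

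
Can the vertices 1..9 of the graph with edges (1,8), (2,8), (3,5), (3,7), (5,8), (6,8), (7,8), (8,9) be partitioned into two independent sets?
Yes. Partition: {1, 2, 4, 5, 6, 7, 9}, {3, 8}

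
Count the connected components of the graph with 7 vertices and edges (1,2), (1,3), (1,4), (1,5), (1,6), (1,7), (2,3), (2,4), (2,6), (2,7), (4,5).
1 (components: {1, 2, 3, 4, 5, 6, 7})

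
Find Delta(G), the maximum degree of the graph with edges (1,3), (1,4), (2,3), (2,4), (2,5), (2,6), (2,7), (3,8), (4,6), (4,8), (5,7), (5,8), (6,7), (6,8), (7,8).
5 (attained at vertices 2, 8)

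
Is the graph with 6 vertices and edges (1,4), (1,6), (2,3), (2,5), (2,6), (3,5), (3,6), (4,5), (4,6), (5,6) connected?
Yes (BFS from 1 visits [1, 4, 6, 5, 2, 3] — all 6 vertices reached)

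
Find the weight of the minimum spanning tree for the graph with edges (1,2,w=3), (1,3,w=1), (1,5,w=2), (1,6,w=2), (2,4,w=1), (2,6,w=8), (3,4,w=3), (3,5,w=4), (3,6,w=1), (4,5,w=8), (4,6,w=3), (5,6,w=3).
8 (MST edges: (1,2,w=3), (1,3,w=1), (1,5,w=2), (2,4,w=1), (3,6,w=1); sum of weights 3 + 1 + 2 + 1 + 1 = 8)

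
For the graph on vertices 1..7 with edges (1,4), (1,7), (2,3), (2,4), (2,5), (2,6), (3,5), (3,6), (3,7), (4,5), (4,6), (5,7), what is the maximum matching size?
3 (matching: (2,6), (3,7), (4,5); upper bound floor(n/2) = floor(7/2) = 3)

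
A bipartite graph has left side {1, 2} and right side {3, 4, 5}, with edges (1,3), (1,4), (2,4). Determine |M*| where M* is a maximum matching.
2 (matching: (1,3), (2,4); upper bound min(|L|,|R|) = min(2,3) = 2)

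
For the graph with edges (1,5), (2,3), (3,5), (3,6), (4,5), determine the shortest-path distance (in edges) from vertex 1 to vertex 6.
3 (path: 1 -> 5 -> 3 -> 6, 3 edges)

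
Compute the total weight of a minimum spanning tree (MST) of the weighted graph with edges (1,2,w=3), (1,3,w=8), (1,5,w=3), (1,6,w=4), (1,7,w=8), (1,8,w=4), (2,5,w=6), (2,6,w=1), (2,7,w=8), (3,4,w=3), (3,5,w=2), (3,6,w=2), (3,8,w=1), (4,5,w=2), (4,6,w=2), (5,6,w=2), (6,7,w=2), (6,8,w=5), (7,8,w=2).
13 (MST edges: (1,5,w=3), (2,6,w=1), (3,5,w=2), (3,6,w=2), (3,8,w=1), (4,5,w=2), (6,7,w=2); sum of weights 3 + 1 + 2 + 2 + 1 + 2 + 2 = 13)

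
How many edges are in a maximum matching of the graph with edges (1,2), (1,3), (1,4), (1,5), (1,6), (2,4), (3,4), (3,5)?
3 (matching: (1,6), (2,4), (3,5); upper bound floor(n/2) = floor(6/2) = 3)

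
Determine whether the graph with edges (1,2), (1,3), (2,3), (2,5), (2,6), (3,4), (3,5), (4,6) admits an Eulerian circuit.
Yes (the graph is connected and all 6 vertices have even degree)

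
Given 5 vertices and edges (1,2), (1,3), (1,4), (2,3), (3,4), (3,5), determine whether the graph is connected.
Yes (BFS from 1 visits [1, 2, 3, 4, 5] — all 5 vertices reached)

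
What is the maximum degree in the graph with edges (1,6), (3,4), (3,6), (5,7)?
2 (attained at vertices 3, 6)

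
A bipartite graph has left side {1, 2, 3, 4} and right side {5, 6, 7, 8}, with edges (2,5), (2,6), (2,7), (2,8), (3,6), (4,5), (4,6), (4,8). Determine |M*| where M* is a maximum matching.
3 (matching: (2,7), (3,6), (4,8); upper bound min(|L|,|R|) = min(4,4) = 4)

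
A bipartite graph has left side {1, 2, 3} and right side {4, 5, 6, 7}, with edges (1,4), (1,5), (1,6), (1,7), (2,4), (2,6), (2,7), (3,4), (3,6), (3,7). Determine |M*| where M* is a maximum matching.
3 (matching: (1,5), (2,6), (3,7); upper bound min(|L|,|R|) = min(3,4) = 3)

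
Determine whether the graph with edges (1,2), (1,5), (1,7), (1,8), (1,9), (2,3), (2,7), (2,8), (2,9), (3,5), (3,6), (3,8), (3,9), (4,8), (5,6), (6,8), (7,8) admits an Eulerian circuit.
No (8 vertices have odd degree: {1, 2, 3, 4, 5, 6, 7, 9}; Eulerian circuit requires 0)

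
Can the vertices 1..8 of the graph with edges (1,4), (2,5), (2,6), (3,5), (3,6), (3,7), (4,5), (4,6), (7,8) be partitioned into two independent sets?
Yes. Partition: {1, 5, 6, 7}, {2, 3, 4, 8}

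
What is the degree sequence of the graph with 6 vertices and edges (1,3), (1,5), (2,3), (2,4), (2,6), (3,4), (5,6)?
[3, 3, 2, 2, 2, 2] (degrees: deg(1)=2, deg(2)=3, deg(3)=3, deg(4)=2, deg(5)=2, deg(6)=2)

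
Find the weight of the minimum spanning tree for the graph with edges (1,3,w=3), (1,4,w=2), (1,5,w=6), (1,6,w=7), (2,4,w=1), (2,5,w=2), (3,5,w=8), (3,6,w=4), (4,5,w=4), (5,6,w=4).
12 (MST edges: (1,3,w=3), (1,4,w=2), (2,4,w=1), (2,5,w=2), (3,6,w=4); sum of weights 3 + 2 + 1 + 2 + 4 = 12)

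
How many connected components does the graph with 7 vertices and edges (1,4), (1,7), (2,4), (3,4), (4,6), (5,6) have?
1 (components: {1, 2, 3, 4, 5, 6, 7})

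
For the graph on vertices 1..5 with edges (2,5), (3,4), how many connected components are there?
3 (components: {1}, {2, 5}, {3, 4})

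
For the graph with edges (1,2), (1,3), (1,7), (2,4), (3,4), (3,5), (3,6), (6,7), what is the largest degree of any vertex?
4 (attained at vertex 3)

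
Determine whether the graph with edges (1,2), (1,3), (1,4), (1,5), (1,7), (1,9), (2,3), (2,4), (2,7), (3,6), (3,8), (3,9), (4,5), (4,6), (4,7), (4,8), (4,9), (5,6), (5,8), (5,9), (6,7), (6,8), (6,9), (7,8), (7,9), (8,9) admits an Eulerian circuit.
No (4 vertices have odd degree: {3, 4, 5, 9}; Eulerian circuit requires 0)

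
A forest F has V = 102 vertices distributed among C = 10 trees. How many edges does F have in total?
92 (Each of the 10 component trees on V_i vertices has V_i - 1 edges; summing gives V - C = 102 - 10 = 92)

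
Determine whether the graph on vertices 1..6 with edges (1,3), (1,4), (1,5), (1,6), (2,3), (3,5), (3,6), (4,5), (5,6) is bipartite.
No (odd cycle of length 3: 4 -> 1 -> 5 -> 4)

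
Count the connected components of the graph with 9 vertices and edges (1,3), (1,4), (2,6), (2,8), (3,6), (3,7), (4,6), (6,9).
2 (components: {1, 2, 3, 4, 6, 7, 8, 9}, {5})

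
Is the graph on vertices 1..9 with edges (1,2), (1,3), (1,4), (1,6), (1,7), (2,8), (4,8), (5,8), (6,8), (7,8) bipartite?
Yes. Partition: {1, 8, 9}, {2, 3, 4, 5, 6, 7}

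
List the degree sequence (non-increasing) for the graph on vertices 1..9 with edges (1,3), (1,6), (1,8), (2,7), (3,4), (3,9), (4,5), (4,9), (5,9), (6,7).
[3, 3, 3, 3, 2, 2, 2, 1, 1] (degrees: deg(1)=3, deg(2)=1, deg(3)=3, deg(4)=3, deg(5)=2, deg(6)=2, deg(7)=2, deg(8)=1, deg(9)=3)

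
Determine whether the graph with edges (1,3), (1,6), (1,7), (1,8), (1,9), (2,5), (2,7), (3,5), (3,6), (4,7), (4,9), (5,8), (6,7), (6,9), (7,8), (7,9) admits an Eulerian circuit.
No (4 vertices have odd degree: {1, 3, 5, 8}; Eulerian circuit requires 0)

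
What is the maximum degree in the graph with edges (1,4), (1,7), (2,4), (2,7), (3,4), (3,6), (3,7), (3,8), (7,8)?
4 (attained at vertices 3, 7)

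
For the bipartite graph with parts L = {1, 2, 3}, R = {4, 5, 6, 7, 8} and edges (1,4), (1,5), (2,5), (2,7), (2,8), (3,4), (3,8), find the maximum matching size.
3 (matching: (1,5), (2,7), (3,8); upper bound min(|L|,|R|) = min(3,5) = 3)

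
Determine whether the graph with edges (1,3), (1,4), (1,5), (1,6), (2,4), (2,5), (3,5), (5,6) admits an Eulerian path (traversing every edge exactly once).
Yes — and in fact it has an Eulerian circuit (the graph is connected and all 6 vertices have even degree)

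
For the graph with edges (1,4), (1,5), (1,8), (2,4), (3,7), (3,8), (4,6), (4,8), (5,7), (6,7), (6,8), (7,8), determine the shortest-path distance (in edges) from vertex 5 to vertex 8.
2 (path: 5 -> 1 -> 8, 2 edges)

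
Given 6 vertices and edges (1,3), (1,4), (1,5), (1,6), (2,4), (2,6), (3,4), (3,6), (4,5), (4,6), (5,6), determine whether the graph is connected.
Yes (BFS from 1 visits [1, 3, 4, 5, 6, 2] — all 6 vertices reached)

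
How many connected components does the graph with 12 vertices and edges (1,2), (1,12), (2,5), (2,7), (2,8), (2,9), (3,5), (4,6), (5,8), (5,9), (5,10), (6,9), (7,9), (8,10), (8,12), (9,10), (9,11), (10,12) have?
1 (components: {1, 2, 3, 4, 5, 6, 7, 8, 9, 10, 11, 12})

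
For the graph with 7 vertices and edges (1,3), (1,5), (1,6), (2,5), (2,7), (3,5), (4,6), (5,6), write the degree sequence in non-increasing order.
[4, 3, 3, 2, 2, 1, 1] (degrees: deg(1)=3, deg(2)=2, deg(3)=2, deg(4)=1, deg(5)=4, deg(6)=3, deg(7)=1)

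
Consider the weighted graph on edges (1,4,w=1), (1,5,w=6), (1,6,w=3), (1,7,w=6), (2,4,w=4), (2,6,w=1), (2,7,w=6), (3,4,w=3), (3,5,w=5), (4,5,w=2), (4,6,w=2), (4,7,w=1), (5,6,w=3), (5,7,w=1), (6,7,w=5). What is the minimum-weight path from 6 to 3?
5 (path: 6 -> 4 -> 3; weights 2 + 3 = 5)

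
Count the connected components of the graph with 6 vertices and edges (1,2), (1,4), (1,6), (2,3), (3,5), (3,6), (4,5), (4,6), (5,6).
1 (components: {1, 2, 3, 4, 5, 6})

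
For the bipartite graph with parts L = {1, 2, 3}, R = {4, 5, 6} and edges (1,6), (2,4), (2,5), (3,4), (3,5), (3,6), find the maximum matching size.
3 (matching: (1,6), (2,5), (3,4); upper bound min(|L|,|R|) = min(3,3) = 3)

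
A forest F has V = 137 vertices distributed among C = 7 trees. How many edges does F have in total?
130 (Each of the 7 component trees on V_i vertices has V_i - 1 edges; summing gives V - C = 137 - 7 = 130)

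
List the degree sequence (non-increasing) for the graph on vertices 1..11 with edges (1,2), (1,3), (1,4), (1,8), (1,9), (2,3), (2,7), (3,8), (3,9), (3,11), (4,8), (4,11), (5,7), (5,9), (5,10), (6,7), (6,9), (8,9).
[5, 5, 5, 4, 3, 3, 3, 3, 2, 2, 1] (degrees: deg(1)=5, deg(2)=3, deg(3)=5, deg(4)=3, deg(5)=3, deg(6)=2, deg(7)=3, deg(8)=4, deg(9)=5, deg(10)=1, deg(11)=2)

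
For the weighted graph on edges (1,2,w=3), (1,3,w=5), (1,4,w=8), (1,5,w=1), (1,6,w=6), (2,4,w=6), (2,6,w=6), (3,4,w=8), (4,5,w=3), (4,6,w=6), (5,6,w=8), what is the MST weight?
18 (MST edges: (1,2,w=3), (1,3,w=5), (1,5,w=1), (1,6,w=6), (4,5,w=3); sum of weights 3 + 5 + 1 + 6 + 3 = 18)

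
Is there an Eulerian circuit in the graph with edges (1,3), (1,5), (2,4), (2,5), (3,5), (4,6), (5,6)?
Yes (the graph is connected and all 6 vertices have even degree)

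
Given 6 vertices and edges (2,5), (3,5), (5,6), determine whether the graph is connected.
No, it has 3 components: {1}, {2, 3, 5, 6}, {4}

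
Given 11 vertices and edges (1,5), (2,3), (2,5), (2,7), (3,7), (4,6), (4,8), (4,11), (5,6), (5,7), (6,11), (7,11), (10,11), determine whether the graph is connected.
No, it has 2 components: {1, 2, 3, 4, 5, 6, 7, 8, 10, 11}, {9}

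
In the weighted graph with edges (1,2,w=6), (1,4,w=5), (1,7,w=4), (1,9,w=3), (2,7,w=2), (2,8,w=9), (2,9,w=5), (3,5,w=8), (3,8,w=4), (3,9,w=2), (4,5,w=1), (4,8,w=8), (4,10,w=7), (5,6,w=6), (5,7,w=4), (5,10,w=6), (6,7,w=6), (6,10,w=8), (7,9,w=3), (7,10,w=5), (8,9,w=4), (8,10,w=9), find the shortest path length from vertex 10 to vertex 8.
9 (path: 10 -> 8; weights 9 = 9)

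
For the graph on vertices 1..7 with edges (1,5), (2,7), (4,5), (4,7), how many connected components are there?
3 (components: {1, 2, 4, 5, 7}, {3}, {6})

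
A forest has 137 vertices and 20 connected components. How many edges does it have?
117 (Each of the 20 component trees on V_i vertices has V_i - 1 edges; summing gives V - C = 137 - 20 = 117)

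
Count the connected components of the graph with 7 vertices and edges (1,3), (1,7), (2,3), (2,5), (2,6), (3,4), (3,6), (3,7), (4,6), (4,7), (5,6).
1 (components: {1, 2, 3, 4, 5, 6, 7})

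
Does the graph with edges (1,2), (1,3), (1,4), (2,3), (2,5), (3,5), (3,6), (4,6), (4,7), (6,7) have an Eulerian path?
No (4 vertices have odd degree: {1, 2, 4, 6}; Eulerian path requires 0 or 2)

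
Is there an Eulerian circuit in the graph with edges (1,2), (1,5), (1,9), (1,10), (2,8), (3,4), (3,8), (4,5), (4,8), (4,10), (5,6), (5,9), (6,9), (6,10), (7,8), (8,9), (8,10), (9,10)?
No (4 vertices have odd degree: {6, 7, 9, 10}; Eulerian circuit requires 0)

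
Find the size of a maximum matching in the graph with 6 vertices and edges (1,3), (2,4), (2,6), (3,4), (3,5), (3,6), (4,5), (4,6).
3 (matching: (1,3), (2,6), (4,5); upper bound floor(n/2) = floor(6/2) = 3)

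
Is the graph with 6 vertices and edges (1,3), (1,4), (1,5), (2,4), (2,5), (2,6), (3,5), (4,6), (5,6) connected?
Yes (BFS from 1 visits [1, 3, 4, 5, 2, 6] — all 6 vertices reached)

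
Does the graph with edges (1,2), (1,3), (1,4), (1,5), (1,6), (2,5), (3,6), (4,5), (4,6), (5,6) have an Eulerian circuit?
No (2 vertices have odd degree: {1, 4}; Eulerian circuit requires 0)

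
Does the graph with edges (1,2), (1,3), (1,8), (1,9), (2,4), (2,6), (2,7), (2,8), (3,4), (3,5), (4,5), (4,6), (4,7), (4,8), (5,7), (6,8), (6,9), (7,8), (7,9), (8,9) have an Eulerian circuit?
No (4 vertices have odd degree: {2, 3, 5, 7}; Eulerian circuit requires 0)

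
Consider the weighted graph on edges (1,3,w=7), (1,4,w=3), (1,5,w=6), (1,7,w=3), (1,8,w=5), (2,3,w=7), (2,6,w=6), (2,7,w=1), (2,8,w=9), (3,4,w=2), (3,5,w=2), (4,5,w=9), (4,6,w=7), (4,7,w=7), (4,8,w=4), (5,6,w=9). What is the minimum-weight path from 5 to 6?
9 (path: 5 -> 6; weights 9 = 9)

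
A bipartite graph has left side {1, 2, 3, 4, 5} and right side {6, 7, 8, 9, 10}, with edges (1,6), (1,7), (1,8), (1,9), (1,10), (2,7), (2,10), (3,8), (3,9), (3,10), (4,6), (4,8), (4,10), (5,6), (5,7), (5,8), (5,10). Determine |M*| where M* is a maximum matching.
5 (matching: (1,10), (2,7), (3,9), (4,8), (5,6); upper bound min(|L|,|R|) = min(5,5) = 5)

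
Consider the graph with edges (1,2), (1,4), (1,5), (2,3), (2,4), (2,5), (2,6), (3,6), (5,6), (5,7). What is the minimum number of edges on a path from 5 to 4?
2 (path: 5 -> 1 -> 4, 2 edges)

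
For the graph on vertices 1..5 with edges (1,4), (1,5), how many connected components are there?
3 (components: {1, 4, 5}, {2}, {3})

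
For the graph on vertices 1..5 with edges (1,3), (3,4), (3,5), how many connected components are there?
2 (components: {1, 3, 4, 5}, {2})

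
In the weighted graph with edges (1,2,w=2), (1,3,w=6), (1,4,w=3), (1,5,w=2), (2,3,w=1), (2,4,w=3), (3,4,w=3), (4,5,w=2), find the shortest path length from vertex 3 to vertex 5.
5 (path: 3 -> 4 -> 5; weights 3 + 2 = 5)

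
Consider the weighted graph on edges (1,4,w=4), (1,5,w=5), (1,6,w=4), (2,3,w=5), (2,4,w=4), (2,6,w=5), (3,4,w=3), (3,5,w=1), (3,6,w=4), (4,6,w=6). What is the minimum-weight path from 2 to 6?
5 (path: 2 -> 6; weights 5 = 5)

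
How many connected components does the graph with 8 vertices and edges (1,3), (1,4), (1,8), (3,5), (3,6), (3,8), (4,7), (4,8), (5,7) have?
2 (components: {1, 3, 4, 5, 6, 7, 8}, {2})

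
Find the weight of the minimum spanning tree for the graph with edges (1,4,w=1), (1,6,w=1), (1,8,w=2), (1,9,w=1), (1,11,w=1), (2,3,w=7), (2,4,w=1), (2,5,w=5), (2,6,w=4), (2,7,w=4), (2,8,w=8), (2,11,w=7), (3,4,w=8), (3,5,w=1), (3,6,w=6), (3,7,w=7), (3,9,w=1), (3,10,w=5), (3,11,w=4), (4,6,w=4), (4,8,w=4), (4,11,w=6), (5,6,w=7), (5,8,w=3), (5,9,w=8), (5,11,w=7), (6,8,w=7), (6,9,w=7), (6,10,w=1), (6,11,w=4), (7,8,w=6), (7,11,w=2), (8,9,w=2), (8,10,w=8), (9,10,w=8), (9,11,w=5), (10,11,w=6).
12 (MST edges: (1,4,w=1), (1,6,w=1), (1,8,w=2), (1,9,w=1), (1,11,w=1), (2,4,w=1), (3,5,w=1), (3,9,w=1), (6,10,w=1), (7,11,w=2); sum of weights 1 + 1 + 2 + 1 + 1 + 1 + 1 + 1 + 1 + 2 = 12)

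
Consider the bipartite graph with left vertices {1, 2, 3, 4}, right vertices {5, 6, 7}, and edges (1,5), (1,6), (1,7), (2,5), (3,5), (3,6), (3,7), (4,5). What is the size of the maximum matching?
3 (matching: (1,7), (2,5), (3,6); upper bound min(|L|,|R|) = min(4,3) = 3)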